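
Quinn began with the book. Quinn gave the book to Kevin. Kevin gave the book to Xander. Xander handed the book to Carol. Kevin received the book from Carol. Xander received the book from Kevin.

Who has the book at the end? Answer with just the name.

Tracking the book through each event:
Start: Quinn has the book.
After event 1: Kevin has the book.
After event 2: Xander has the book.
After event 3: Carol has the book.
After event 4: Kevin has the book.
After event 5: Xander has the book.

Answer: Xander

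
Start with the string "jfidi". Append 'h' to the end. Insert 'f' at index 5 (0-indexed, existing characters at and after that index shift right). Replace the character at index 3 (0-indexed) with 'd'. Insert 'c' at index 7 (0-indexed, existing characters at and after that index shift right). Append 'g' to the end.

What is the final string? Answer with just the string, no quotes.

Applying each edit step by step:
Start: "jfidi"
Op 1 (append 'h'): "jfidi" -> "jfidih"
Op 2 (insert 'f' at idx 5): "jfidih" -> "jfidifh"
Op 3 (replace idx 3: 'd' -> 'd'): "jfidifh" -> "jfidifh"
Op 4 (insert 'c' at idx 7): "jfidifh" -> "jfidifhc"
Op 5 (append 'g'): "jfidifhc" -> "jfidifhcg"

Answer: jfidifhcg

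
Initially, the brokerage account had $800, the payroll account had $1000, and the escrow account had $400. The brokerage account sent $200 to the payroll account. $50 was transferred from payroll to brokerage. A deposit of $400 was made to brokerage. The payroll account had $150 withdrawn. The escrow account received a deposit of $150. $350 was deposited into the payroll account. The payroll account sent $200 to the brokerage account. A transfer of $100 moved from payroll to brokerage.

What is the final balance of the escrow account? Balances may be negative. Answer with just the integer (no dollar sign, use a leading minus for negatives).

Answer: 550

Derivation:
Tracking account balances step by step:
Start: brokerage=800, payroll=1000, escrow=400
Event 1 (transfer 200 brokerage -> payroll): brokerage: 800 - 200 = 600, payroll: 1000 + 200 = 1200. Balances: brokerage=600, payroll=1200, escrow=400
Event 2 (transfer 50 payroll -> brokerage): payroll: 1200 - 50 = 1150, brokerage: 600 + 50 = 650. Balances: brokerage=650, payroll=1150, escrow=400
Event 3 (deposit 400 to brokerage): brokerage: 650 + 400 = 1050. Balances: brokerage=1050, payroll=1150, escrow=400
Event 4 (withdraw 150 from payroll): payroll: 1150 - 150 = 1000. Balances: brokerage=1050, payroll=1000, escrow=400
Event 5 (deposit 150 to escrow): escrow: 400 + 150 = 550. Balances: brokerage=1050, payroll=1000, escrow=550
Event 6 (deposit 350 to payroll): payroll: 1000 + 350 = 1350. Balances: brokerage=1050, payroll=1350, escrow=550
Event 7 (transfer 200 payroll -> brokerage): payroll: 1350 - 200 = 1150, brokerage: 1050 + 200 = 1250. Balances: brokerage=1250, payroll=1150, escrow=550
Event 8 (transfer 100 payroll -> brokerage): payroll: 1150 - 100 = 1050, brokerage: 1250 + 100 = 1350. Balances: brokerage=1350, payroll=1050, escrow=550

Final balance of escrow: 550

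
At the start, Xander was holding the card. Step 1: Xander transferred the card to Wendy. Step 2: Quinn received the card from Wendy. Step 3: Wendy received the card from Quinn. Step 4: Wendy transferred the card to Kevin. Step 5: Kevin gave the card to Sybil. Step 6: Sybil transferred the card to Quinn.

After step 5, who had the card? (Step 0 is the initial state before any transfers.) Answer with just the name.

Tracking the card holder through step 5:
After step 0 (start): Xander
After step 1: Wendy
After step 2: Quinn
After step 3: Wendy
After step 4: Kevin
After step 5: Sybil

At step 5, the holder is Sybil.

Answer: Sybil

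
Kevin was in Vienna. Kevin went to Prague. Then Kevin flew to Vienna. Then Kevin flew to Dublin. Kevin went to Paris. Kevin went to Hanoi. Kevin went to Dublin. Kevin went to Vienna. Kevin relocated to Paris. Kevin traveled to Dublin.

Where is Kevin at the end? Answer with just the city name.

Tracking Kevin's location:
Start: Kevin is in Vienna.
After move 1: Vienna -> Prague. Kevin is in Prague.
After move 2: Prague -> Vienna. Kevin is in Vienna.
After move 3: Vienna -> Dublin. Kevin is in Dublin.
After move 4: Dublin -> Paris. Kevin is in Paris.
After move 5: Paris -> Hanoi. Kevin is in Hanoi.
After move 6: Hanoi -> Dublin. Kevin is in Dublin.
After move 7: Dublin -> Vienna. Kevin is in Vienna.
After move 8: Vienna -> Paris. Kevin is in Paris.
After move 9: Paris -> Dublin. Kevin is in Dublin.

Answer: Dublin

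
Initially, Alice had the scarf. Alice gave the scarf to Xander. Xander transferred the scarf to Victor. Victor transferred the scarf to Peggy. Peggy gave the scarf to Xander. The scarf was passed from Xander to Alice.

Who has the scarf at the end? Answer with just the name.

Answer: Alice

Derivation:
Tracking the scarf through each event:
Start: Alice has the scarf.
After event 1: Xander has the scarf.
After event 2: Victor has the scarf.
After event 3: Peggy has the scarf.
After event 4: Xander has the scarf.
After event 5: Alice has the scarf.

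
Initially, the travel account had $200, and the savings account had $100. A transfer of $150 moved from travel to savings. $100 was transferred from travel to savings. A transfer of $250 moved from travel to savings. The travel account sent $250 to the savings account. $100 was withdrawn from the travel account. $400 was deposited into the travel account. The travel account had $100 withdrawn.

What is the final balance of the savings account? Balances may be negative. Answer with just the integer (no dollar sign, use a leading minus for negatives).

Tracking account balances step by step:
Start: travel=200, savings=100
Event 1 (transfer 150 travel -> savings): travel: 200 - 150 = 50, savings: 100 + 150 = 250. Balances: travel=50, savings=250
Event 2 (transfer 100 travel -> savings): travel: 50 - 100 = -50, savings: 250 + 100 = 350. Balances: travel=-50, savings=350
Event 3 (transfer 250 travel -> savings): travel: -50 - 250 = -300, savings: 350 + 250 = 600. Balances: travel=-300, savings=600
Event 4 (transfer 250 travel -> savings): travel: -300 - 250 = -550, savings: 600 + 250 = 850. Balances: travel=-550, savings=850
Event 5 (withdraw 100 from travel): travel: -550 - 100 = -650. Balances: travel=-650, savings=850
Event 6 (deposit 400 to travel): travel: -650 + 400 = -250. Balances: travel=-250, savings=850
Event 7 (withdraw 100 from travel): travel: -250 - 100 = -350. Balances: travel=-350, savings=850

Final balance of savings: 850

Answer: 850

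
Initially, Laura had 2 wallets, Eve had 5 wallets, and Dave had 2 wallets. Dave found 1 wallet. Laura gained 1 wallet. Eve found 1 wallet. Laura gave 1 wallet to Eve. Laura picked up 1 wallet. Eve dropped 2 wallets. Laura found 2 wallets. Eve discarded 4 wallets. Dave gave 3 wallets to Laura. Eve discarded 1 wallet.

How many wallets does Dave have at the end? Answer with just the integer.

Answer: 0

Derivation:
Tracking counts step by step:
Start: Laura=2, Eve=5, Dave=2
Event 1 (Dave +1): Dave: 2 -> 3. State: Laura=2, Eve=5, Dave=3
Event 2 (Laura +1): Laura: 2 -> 3. State: Laura=3, Eve=5, Dave=3
Event 3 (Eve +1): Eve: 5 -> 6. State: Laura=3, Eve=6, Dave=3
Event 4 (Laura -> Eve, 1): Laura: 3 -> 2, Eve: 6 -> 7. State: Laura=2, Eve=7, Dave=3
Event 5 (Laura +1): Laura: 2 -> 3. State: Laura=3, Eve=7, Dave=3
Event 6 (Eve -2): Eve: 7 -> 5. State: Laura=3, Eve=5, Dave=3
Event 7 (Laura +2): Laura: 3 -> 5. State: Laura=5, Eve=5, Dave=3
Event 8 (Eve -4): Eve: 5 -> 1. State: Laura=5, Eve=1, Dave=3
Event 9 (Dave -> Laura, 3): Dave: 3 -> 0, Laura: 5 -> 8. State: Laura=8, Eve=1, Dave=0
Event 10 (Eve -1): Eve: 1 -> 0. State: Laura=8, Eve=0, Dave=0

Dave's final count: 0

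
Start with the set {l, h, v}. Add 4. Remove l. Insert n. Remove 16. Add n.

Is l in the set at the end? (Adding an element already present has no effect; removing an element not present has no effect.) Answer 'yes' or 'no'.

Answer: no

Derivation:
Tracking the set through each operation:
Start: {h, l, v}
Event 1 (add 4): added. Set: {4, h, l, v}
Event 2 (remove l): removed. Set: {4, h, v}
Event 3 (add n): added. Set: {4, h, n, v}
Event 4 (remove 16): not present, no change. Set: {4, h, n, v}
Event 5 (add n): already present, no change. Set: {4, h, n, v}

Final set: {4, h, n, v} (size 4)
l is NOT in the final set.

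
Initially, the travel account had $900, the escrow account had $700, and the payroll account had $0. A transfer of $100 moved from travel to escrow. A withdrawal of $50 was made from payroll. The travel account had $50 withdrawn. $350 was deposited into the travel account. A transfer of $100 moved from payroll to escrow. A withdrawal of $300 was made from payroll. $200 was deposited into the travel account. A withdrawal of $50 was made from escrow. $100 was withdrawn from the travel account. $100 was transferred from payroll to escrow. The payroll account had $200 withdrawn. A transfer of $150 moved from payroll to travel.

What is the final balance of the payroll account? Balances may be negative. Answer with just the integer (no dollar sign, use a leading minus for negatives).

Tracking account balances step by step:
Start: travel=900, escrow=700, payroll=0
Event 1 (transfer 100 travel -> escrow): travel: 900 - 100 = 800, escrow: 700 + 100 = 800. Balances: travel=800, escrow=800, payroll=0
Event 2 (withdraw 50 from payroll): payroll: 0 - 50 = -50. Balances: travel=800, escrow=800, payroll=-50
Event 3 (withdraw 50 from travel): travel: 800 - 50 = 750. Balances: travel=750, escrow=800, payroll=-50
Event 4 (deposit 350 to travel): travel: 750 + 350 = 1100. Balances: travel=1100, escrow=800, payroll=-50
Event 5 (transfer 100 payroll -> escrow): payroll: -50 - 100 = -150, escrow: 800 + 100 = 900. Balances: travel=1100, escrow=900, payroll=-150
Event 6 (withdraw 300 from payroll): payroll: -150 - 300 = -450. Balances: travel=1100, escrow=900, payroll=-450
Event 7 (deposit 200 to travel): travel: 1100 + 200 = 1300. Balances: travel=1300, escrow=900, payroll=-450
Event 8 (withdraw 50 from escrow): escrow: 900 - 50 = 850. Balances: travel=1300, escrow=850, payroll=-450
Event 9 (withdraw 100 from travel): travel: 1300 - 100 = 1200. Balances: travel=1200, escrow=850, payroll=-450
Event 10 (transfer 100 payroll -> escrow): payroll: -450 - 100 = -550, escrow: 850 + 100 = 950. Balances: travel=1200, escrow=950, payroll=-550
Event 11 (withdraw 200 from payroll): payroll: -550 - 200 = -750. Balances: travel=1200, escrow=950, payroll=-750
Event 12 (transfer 150 payroll -> travel): payroll: -750 - 150 = -900, travel: 1200 + 150 = 1350. Balances: travel=1350, escrow=950, payroll=-900

Final balance of payroll: -900

Answer: -900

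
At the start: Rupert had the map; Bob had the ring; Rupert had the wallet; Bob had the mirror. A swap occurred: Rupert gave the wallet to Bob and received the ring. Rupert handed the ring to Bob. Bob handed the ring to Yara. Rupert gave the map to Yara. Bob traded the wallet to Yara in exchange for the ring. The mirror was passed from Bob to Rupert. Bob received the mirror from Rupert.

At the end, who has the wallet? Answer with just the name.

Answer: Yara

Derivation:
Tracking all object holders:
Start: map:Rupert, ring:Bob, wallet:Rupert, mirror:Bob
Event 1 (swap wallet<->ring: now wallet:Bob, ring:Rupert). State: map:Rupert, ring:Rupert, wallet:Bob, mirror:Bob
Event 2 (give ring: Rupert -> Bob). State: map:Rupert, ring:Bob, wallet:Bob, mirror:Bob
Event 3 (give ring: Bob -> Yara). State: map:Rupert, ring:Yara, wallet:Bob, mirror:Bob
Event 4 (give map: Rupert -> Yara). State: map:Yara, ring:Yara, wallet:Bob, mirror:Bob
Event 5 (swap wallet<->ring: now wallet:Yara, ring:Bob). State: map:Yara, ring:Bob, wallet:Yara, mirror:Bob
Event 6 (give mirror: Bob -> Rupert). State: map:Yara, ring:Bob, wallet:Yara, mirror:Rupert
Event 7 (give mirror: Rupert -> Bob). State: map:Yara, ring:Bob, wallet:Yara, mirror:Bob

Final state: map:Yara, ring:Bob, wallet:Yara, mirror:Bob
The wallet is held by Yara.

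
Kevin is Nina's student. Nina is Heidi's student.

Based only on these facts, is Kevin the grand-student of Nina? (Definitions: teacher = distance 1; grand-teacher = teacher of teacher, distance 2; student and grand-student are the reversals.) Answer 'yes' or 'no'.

Reconstructing the teacher chain from the given facts:
  Heidi -> Nina -> Kevin
(each arrow means 'teacher of the next')
Positions in the chain (0 = top):
  position of Heidi: 0
  position of Nina: 1
  position of Kevin: 2

Kevin is at position 2, Nina is at position 1; signed distance (j - i) = -1.
'grand-student' requires j - i = -2. Actual distance is -1, so the relation does NOT hold.

Answer: no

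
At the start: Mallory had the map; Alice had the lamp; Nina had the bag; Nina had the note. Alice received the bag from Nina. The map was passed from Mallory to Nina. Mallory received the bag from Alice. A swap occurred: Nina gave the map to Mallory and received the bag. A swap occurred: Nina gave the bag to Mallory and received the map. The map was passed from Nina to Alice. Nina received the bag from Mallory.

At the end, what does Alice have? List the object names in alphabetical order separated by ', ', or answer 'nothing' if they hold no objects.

Answer: lamp, map

Derivation:
Tracking all object holders:
Start: map:Mallory, lamp:Alice, bag:Nina, note:Nina
Event 1 (give bag: Nina -> Alice). State: map:Mallory, lamp:Alice, bag:Alice, note:Nina
Event 2 (give map: Mallory -> Nina). State: map:Nina, lamp:Alice, bag:Alice, note:Nina
Event 3 (give bag: Alice -> Mallory). State: map:Nina, lamp:Alice, bag:Mallory, note:Nina
Event 4 (swap map<->bag: now map:Mallory, bag:Nina). State: map:Mallory, lamp:Alice, bag:Nina, note:Nina
Event 5 (swap bag<->map: now bag:Mallory, map:Nina). State: map:Nina, lamp:Alice, bag:Mallory, note:Nina
Event 6 (give map: Nina -> Alice). State: map:Alice, lamp:Alice, bag:Mallory, note:Nina
Event 7 (give bag: Mallory -> Nina). State: map:Alice, lamp:Alice, bag:Nina, note:Nina

Final state: map:Alice, lamp:Alice, bag:Nina, note:Nina
Alice holds: lamp, map.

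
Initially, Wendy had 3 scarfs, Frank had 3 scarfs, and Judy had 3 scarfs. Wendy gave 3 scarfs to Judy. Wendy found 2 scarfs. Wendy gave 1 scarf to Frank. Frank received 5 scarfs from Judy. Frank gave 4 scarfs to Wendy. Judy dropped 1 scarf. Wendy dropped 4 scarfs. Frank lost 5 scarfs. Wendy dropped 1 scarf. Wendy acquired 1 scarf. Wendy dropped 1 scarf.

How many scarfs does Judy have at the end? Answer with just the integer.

Answer: 0

Derivation:
Tracking counts step by step:
Start: Wendy=3, Frank=3, Judy=3
Event 1 (Wendy -> Judy, 3): Wendy: 3 -> 0, Judy: 3 -> 6. State: Wendy=0, Frank=3, Judy=6
Event 2 (Wendy +2): Wendy: 0 -> 2. State: Wendy=2, Frank=3, Judy=6
Event 3 (Wendy -> Frank, 1): Wendy: 2 -> 1, Frank: 3 -> 4. State: Wendy=1, Frank=4, Judy=6
Event 4 (Judy -> Frank, 5): Judy: 6 -> 1, Frank: 4 -> 9. State: Wendy=1, Frank=9, Judy=1
Event 5 (Frank -> Wendy, 4): Frank: 9 -> 5, Wendy: 1 -> 5. State: Wendy=5, Frank=5, Judy=1
Event 6 (Judy -1): Judy: 1 -> 0. State: Wendy=5, Frank=5, Judy=0
Event 7 (Wendy -4): Wendy: 5 -> 1. State: Wendy=1, Frank=5, Judy=0
Event 8 (Frank -5): Frank: 5 -> 0. State: Wendy=1, Frank=0, Judy=0
Event 9 (Wendy -1): Wendy: 1 -> 0. State: Wendy=0, Frank=0, Judy=0
Event 10 (Wendy +1): Wendy: 0 -> 1. State: Wendy=1, Frank=0, Judy=0
Event 11 (Wendy -1): Wendy: 1 -> 0. State: Wendy=0, Frank=0, Judy=0

Judy's final count: 0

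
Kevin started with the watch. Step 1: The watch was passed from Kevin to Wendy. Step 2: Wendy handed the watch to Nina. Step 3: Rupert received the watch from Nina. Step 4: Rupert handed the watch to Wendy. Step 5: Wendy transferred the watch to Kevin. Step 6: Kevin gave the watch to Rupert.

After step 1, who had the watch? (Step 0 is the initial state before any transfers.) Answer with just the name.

Tracking the watch holder through step 1:
After step 0 (start): Kevin
After step 1: Wendy

At step 1, the holder is Wendy.

Answer: Wendy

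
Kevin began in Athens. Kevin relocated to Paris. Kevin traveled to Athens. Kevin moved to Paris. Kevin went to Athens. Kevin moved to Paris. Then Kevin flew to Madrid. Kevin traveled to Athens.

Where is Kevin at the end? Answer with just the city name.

Tracking Kevin's location:
Start: Kevin is in Athens.
After move 1: Athens -> Paris. Kevin is in Paris.
After move 2: Paris -> Athens. Kevin is in Athens.
After move 3: Athens -> Paris. Kevin is in Paris.
After move 4: Paris -> Athens. Kevin is in Athens.
After move 5: Athens -> Paris. Kevin is in Paris.
After move 6: Paris -> Madrid. Kevin is in Madrid.
After move 7: Madrid -> Athens. Kevin is in Athens.

Answer: Athens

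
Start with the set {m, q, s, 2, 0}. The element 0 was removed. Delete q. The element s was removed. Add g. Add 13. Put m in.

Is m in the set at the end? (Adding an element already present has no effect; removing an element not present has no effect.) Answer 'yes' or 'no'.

Tracking the set through each operation:
Start: {0, 2, m, q, s}
Event 1 (remove 0): removed. Set: {2, m, q, s}
Event 2 (remove q): removed. Set: {2, m, s}
Event 3 (remove s): removed. Set: {2, m}
Event 4 (add g): added. Set: {2, g, m}
Event 5 (add 13): added. Set: {13, 2, g, m}
Event 6 (add m): already present, no change. Set: {13, 2, g, m}

Final set: {13, 2, g, m} (size 4)
m is in the final set.

Answer: yes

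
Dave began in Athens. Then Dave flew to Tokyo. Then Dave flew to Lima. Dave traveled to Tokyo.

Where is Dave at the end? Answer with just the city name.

Tracking Dave's location:
Start: Dave is in Athens.
After move 1: Athens -> Tokyo. Dave is in Tokyo.
After move 2: Tokyo -> Lima. Dave is in Lima.
After move 3: Lima -> Tokyo. Dave is in Tokyo.

Answer: Tokyo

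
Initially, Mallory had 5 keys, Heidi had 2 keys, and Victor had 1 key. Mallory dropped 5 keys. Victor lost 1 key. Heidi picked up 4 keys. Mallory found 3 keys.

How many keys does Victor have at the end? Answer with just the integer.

Tracking counts step by step:
Start: Mallory=5, Heidi=2, Victor=1
Event 1 (Mallory -5): Mallory: 5 -> 0. State: Mallory=0, Heidi=2, Victor=1
Event 2 (Victor -1): Victor: 1 -> 0. State: Mallory=0, Heidi=2, Victor=0
Event 3 (Heidi +4): Heidi: 2 -> 6. State: Mallory=0, Heidi=6, Victor=0
Event 4 (Mallory +3): Mallory: 0 -> 3. State: Mallory=3, Heidi=6, Victor=0

Victor's final count: 0

Answer: 0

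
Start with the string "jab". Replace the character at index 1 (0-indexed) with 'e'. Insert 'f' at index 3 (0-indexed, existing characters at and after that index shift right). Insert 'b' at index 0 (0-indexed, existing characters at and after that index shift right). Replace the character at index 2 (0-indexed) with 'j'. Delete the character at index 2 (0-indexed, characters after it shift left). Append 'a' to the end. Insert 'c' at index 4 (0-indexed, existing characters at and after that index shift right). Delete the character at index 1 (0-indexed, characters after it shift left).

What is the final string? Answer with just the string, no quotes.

Answer: bbfca

Derivation:
Applying each edit step by step:
Start: "jab"
Op 1 (replace idx 1: 'a' -> 'e'): "jab" -> "jeb"
Op 2 (insert 'f' at idx 3): "jeb" -> "jebf"
Op 3 (insert 'b' at idx 0): "jebf" -> "bjebf"
Op 4 (replace idx 2: 'e' -> 'j'): "bjebf" -> "bjjbf"
Op 5 (delete idx 2 = 'j'): "bjjbf" -> "bjbf"
Op 6 (append 'a'): "bjbf" -> "bjbfa"
Op 7 (insert 'c' at idx 4): "bjbfa" -> "bjbfca"
Op 8 (delete idx 1 = 'j'): "bjbfca" -> "bbfca"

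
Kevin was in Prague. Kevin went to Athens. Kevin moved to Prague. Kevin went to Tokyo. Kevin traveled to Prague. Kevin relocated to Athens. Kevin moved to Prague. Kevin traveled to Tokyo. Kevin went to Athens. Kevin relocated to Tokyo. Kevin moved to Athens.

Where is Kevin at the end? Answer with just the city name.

Answer: Athens

Derivation:
Tracking Kevin's location:
Start: Kevin is in Prague.
After move 1: Prague -> Athens. Kevin is in Athens.
After move 2: Athens -> Prague. Kevin is in Prague.
After move 3: Prague -> Tokyo. Kevin is in Tokyo.
After move 4: Tokyo -> Prague. Kevin is in Prague.
After move 5: Prague -> Athens. Kevin is in Athens.
After move 6: Athens -> Prague. Kevin is in Prague.
After move 7: Prague -> Tokyo. Kevin is in Tokyo.
After move 8: Tokyo -> Athens. Kevin is in Athens.
After move 9: Athens -> Tokyo. Kevin is in Tokyo.
After move 10: Tokyo -> Athens. Kevin is in Athens.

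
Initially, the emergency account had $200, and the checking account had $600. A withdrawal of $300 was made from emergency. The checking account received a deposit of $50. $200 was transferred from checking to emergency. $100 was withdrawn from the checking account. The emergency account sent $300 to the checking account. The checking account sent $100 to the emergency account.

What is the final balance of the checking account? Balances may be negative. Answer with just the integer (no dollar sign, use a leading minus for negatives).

Answer: 550

Derivation:
Tracking account balances step by step:
Start: emergency=200, checking=600
Event 1 (withdraw 300 from emergency): emergency: 200 - 300 = -100. Balances: emergency=-100, checking=600
Event 2 (deposit 50 to checking): checking: 600 + 50 = 650. Balances: emergency=-100, checking=650
Event 3 (transfer 200 checking -> emergency): checking: 650 - 200 = 450, emergency: -100 + 200 = 100. Balances: emergency=100, checking=450
Event 4 (withdraw 100 from checking): checking: 450 - 100 = 350. Balances: emergency=100, checking=350
Event 5 (transfer 300 emergency -> checking): emergency: 100 - 300 = -200, checking: 350 + 300 = 650. Balances: emergency=-200, checking=650
Event 6 (transfer 100 checking -> emergency): checking: 650 - 100 = 550, emergency: -200 + 100 = -100. Balances: emergency=-100, checking=550

Final balance of checking: 550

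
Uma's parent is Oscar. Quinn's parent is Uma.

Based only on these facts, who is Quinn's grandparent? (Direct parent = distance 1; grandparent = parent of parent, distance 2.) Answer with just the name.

Answer: Oscar

Derivation:
Reconstructing the parent chain from the given facts:
  Oscar -> Uma -> Quinn
(each arrow means 'parent of the next')
Positions in the chain (0 = top):
  position of Oscar: 0
  position of Uma: 1
  position of Quinn: 2

Quinn is at position 2; the grandparent is 2 steps up the chain, i.e. position 0: Oscar.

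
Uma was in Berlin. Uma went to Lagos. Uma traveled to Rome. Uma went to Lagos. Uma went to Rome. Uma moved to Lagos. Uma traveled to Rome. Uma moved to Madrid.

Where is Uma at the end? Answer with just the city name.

Answer: Madrid

Derivation:
Tracking Uma's location:
Start: Uma is in Berlin.
After move 1: Berlin -> Lagos. Uma is in Lagos.
After move 2: Lagos -> Rome. Uma is in Rome.
After move 3: Rome -> Lagos. Uma is in Lagos.
After move 4: Lagos -> Rome. Uma is in Rome.
After move 5: Rome -> Lagos. Uma is in Lagos.
After move 6: Lagos -> Rome. Uma is in Rome.
After move 7: Rome -> Madrid. Uma is in Madrid.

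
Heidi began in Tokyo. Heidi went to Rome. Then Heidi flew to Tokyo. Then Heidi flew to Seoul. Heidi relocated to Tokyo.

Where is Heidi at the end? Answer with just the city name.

Tracking Heidi's location:
Start: Heidi is in Tokyo.
After move 1: Tokyo -> Rome. Heidi is in Rome.
After move 2: Rome -> Tokyo. Heidi is in Tokyo.
After move 3: Tokyo -> Seoul. Heidi is in Seoul.
After move 4: Seoul -> Tokyo. Heidi is in Tokyo.

Answer: Tokyo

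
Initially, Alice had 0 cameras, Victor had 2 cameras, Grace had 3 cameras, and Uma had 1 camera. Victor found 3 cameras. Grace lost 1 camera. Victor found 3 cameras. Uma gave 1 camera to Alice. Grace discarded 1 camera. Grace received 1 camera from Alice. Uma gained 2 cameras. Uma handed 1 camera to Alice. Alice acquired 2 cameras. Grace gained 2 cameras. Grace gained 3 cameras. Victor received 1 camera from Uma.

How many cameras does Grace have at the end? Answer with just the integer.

Tracking counts step by step:
Start: Alice=0, Victor=2, Grace=3, Uma=1
Event 1 (Victor +3): Victor: 2 -> 5. State: Alice=0, Victor=5, Grace=3, Uma=1
Event 2 (Grace -1): Grace: 3 -> 2. State: Alice=0, Victor=5, Grace=2, Uma=1
Event 3 (Victor +3): Victor: 5 -> 8. State: Alice=0, Victor=8, Grace=2, Uma=1
Event 4 (Uma -> Alice, 1): Uma: 1 -> 0, Alice: 0 -> 1. State: Alice=1, Victor=8, Grace=2, Uma=0
Event 5 (Grace -1): Grace: 2 -> 1. State: Alice=1, Victor=8, Grace=1, Uma=0
Event 6 (Alice -> Grace, 1): Alice: 1 -> 0, Grace: 1 -> 2. State: Alice=0, Victor=8, Grace=2, Uma=0
Event 7 (Uma +2): Uma: 0 -> 2. State: Alice=0, Victor=8, Grace=2, Uma=2
Event 8 (Uma -> Alice, 1): Uma: 2 -> 1, Alice: 0 -> 1. State: Alice=1, Victor=8, Grace=2, Uma=1
Event 9 (Alice +2): Alice: 1 -> 3. State: Alice=3, Victor=8, Grace=2, Uma=1
Event 10 (Grace +2): Grace: 2 -> 4. State: Alice=3, Victor=8, Grace=4, Uma=1
Event 11 (Grace +3): Grace: 4 -> 7. State: Alice=3, Victor=8, Grace=7, Uma=1
Event 12 (Uma -> Victor, 1): Uma: 1 -> 0, Victor: 8 -> 9. State: Alice=3, Victor=9, Grace=7, Uma=0

Grace's final count: 7

Answer: 7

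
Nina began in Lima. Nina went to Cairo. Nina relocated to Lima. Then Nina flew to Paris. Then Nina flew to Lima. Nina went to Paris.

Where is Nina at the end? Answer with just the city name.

Answer: Paris

Derivation:
Tracking Nina's location:
Start: Nina is in Lima.
After move 1: Lima -> Cairo. Nina is in Cairo.
After move 2: Cairo -> Lima. Nina is in Lima.
After move 3: Lima -> Paris. Nina is in Paris.
After move 4: Paris -> Lima. Nina is in Lima.
After move 5: Lima -> Paris. Nina is in Paris.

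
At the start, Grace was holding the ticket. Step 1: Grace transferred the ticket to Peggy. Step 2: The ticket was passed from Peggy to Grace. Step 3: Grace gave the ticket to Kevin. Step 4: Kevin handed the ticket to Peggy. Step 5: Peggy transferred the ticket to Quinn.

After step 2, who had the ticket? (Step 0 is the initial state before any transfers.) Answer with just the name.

Answer: Grace

Derivation:
Tracking the ticket holder through step 2:
After step 0 (start): Grace
After step 1: Peggy
After step 2: Grace

At step 2, the holder is Grace.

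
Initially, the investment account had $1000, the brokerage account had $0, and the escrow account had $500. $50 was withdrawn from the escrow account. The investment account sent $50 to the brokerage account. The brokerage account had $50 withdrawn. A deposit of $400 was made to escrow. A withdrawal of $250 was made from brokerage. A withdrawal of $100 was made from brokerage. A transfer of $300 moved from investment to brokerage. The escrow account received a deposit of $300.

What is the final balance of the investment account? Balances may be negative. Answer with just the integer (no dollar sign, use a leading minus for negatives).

Answer: 650

Derivation:
Tracking account balances step by step:
Start: investment=1000, brokerage=0, escrow=500
Event 1 (withdraw 50 from escrow): escrow: 500 - 50 = 450. Balances: investment=1000, brokerage=0, escrow=450
Event 2 (transfer 50 investment -> brokerage): investment: 1000 - 50 = 950, brokerage: 0 + 50 = 50. Balances: investment=950, brokerage=50, escrow=450
Event 3 (withdraw 50 from brokerage): brokerage: 50 - 50 = 0. Balances: investment=950, brokerage=0, escrow=450
Event 4 (deposit 400 to escrow): escrow: 450 + 400 = 850. Balances: investment=950, brokerage=0, escrow=850
Event 5 (withdraw 250 from brokerage): brokerage: 0 - 250 = -250. Balances: investment=950, brokerage=-250, escrow=850
Event 6 (withdraw 100 from brokerage): brokerage: -250 - 100 = -350. Balances: investment=950, brokerage=-350, escrow=850
Event 7 (transfer 300 investment -> brokerage): investment: 950 - 300 = 650, brokerage: -350 + 300 = -50. Balances: investment=650, brokerage=-50, escrow=850
Event 8 (deposit 300 to escrow): escrow: 850 + 300 = 1150. Balances: investment=650, brokerage=-50, escrow=1150

Final balance of investment: 650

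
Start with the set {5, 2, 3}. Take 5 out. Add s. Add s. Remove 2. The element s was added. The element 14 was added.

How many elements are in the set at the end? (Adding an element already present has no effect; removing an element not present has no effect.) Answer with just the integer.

Tracking the set through each operation:
Start: {2, 3, 5}
Event 1 (remove 5): removed. Set: {2, 3}
Event 2 (add s): added. Set: {2, 3, s}
Event 3 (add s): already present, no change. Set: {2, 3, s}
Event 4 (remove 2): removed. Set: {3, s}
Event 5 (add s): already present, no change. Set: {3, s}
Event 6 (add 14): added. Set: {14, 3, s}

Final set: {14, 3, s} (size 3)

Answer: 3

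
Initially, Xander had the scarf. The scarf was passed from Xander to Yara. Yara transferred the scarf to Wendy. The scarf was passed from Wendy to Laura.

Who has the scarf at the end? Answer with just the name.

Tracking the scarf through each event:
Start: Xander has the scarf.
After event 1: Yara has the scarf.
After event 2: Wendy has the scarf.
After event 3: Laura has the scarf.

Answer: Laura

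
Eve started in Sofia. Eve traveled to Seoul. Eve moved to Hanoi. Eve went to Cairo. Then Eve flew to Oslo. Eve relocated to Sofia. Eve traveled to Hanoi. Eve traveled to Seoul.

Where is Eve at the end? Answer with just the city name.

Tracking Eve's location:
Start: Eve is in Sofia.
After move 1: Sofia -> Seoul. Eve is in Seoul.
After move 2: Seoul -> Hanoi. Eve is in Hanoi.
After move 3: Hanoi -> Cairo. Eve is in Cairo.
After move 4: Cairo -> Oslo. Eve is in Oslo.
After move 5: Oslo -> Sofia. Eve is in Sofia.
After move 6: Sofia -> Hanoi. Eve is in Hanoi.
After move 7: Hanoi -> Seoul. Eve is in Seoul.

Answer: Seoul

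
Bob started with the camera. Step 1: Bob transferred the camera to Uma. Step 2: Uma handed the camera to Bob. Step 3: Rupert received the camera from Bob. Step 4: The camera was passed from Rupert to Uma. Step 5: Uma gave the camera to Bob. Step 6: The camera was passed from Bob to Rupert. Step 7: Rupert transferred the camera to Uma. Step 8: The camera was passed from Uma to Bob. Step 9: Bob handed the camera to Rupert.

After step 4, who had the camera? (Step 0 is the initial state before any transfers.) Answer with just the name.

Tracking the camera holder through step 4:
After step 0 (start): Bob
After step 1: Uma
After step 2: Bob
After step 3: Rupert
After step 4: Uma

At step 4, the holder is Uma.

Answer: Uma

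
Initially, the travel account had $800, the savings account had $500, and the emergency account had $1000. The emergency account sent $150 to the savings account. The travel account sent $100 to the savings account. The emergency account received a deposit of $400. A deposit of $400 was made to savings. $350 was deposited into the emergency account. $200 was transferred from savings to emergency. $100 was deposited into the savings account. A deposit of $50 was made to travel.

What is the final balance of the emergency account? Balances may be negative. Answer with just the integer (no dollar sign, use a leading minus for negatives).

Tracking account balances step by step:
Start: travel=800, savings=500, emergency=1000
Event 1 (transfer 150 emergency -> savings): emergency: 1000 - 150 = 850, savings: 500 + 150 = 650. Balances: travel=800, savings=650, emergency=850
Event 2 (transfer 100 travel -> savings): travel: 800 - 100 = 700, savings: 650 + 100 = 750. Balances: travel=700, savings=750, emergency=850
Event 3 (deposit 400 to emergency): emergency: 850 + 400 = 1250. Balances: travel=700, savings=750, emergency=1250
Event 4 (deposit 400 to savings): savings: 750 + 400 = 1150. Balances: travel=700, savings=1150, emergency=1250
Event 5 (deposit 350 to emergency): emergency: 1250 + 350 = 1600. Balances: travel=700, savings=1150, emergency=1600
Event 6 (transfer 200 savings -> emergency): savings: 1150 - 200 = 950, emergency: 1600 + 200 = 1800. Balances: travel=700, savings=950, emergency=1800
Event 7 (deposit 100 to savings): savings: 950 + 100 = 1050. Balances: travel=700, savings=1050, emergency=1800
Event 8 (deposit 50 to travel): travel: 700 + 50 = 750. Balances: travel=750, savings=1050, emergency=1800

Final balance of emergency: 1800

Answer: 1800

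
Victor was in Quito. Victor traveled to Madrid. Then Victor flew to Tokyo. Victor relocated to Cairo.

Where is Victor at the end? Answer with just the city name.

Answer: Cairo

Derivation:
Tracking Victor's location:
Start: Victor is in Quito.
After move 1: Quito -> Madrid. Victor is in Madrid.
After move 2: Madrid -> Tokyo. Victor is in Tokyo.
After move 3: Tokyo -> Cairo. Victor is in Cairo.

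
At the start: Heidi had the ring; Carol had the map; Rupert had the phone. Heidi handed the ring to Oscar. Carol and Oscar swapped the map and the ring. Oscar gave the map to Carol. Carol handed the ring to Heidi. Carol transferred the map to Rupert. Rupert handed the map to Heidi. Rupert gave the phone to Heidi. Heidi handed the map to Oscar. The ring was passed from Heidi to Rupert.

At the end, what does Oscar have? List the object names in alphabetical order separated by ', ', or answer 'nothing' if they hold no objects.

Tracking all object holders:
Start: ring:Heidi, map:Carol, phone:Rupert
Event 1 (give ring: Heidi -> Oscar). State: ring:Oscar, map:Carol, phone:Rupert
Event 2 (swap map<->ring: now map:Oscar, ring:Carol). State: ring:Carol, map:Oscar, phone:Rupert
Event 3 (give map: Oscar -> Carol). State: ring:Carol, map:Carol, phone:Rupert
Event 4 (give ring: Carol -> Heidi). State: ring:Heidi, map:Carol, phone:Rupert
Event 5 (give map: Carol -> Rupert). State: ring:Heidi, map:Rupert, phone:Rupert
Event 6 (give map: Rupert -> Heidi). State: ring:Heidi, map:Heidi, phone:Rupert
Event 7 (give phone: Rupert -> Heidi). State: ring:Heidi, map:Heidi, phone:Heidi
Event 8 (give map: Heidi -> Oscar). State: ring:Heidi, map:Oscar, phone:Heidi
Event 9 (give ring: Heidi -> Rupert). State: ring:Rupert, map:Oscar, phone:Heidi

Final state: ring:Rupert, map:Oscar, phone:Heidi
Oscar holds: map.

Answer: map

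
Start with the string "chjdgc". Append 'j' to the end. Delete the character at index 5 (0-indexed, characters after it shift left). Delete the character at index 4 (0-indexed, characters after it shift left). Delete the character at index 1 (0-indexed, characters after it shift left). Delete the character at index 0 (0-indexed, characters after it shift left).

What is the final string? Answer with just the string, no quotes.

Answer: jdj

Derivation:
Applying each edit step by step:
Start: "chjdgc"
Op 1 (append 'j'): "chjdgc" -> "chjdgcj"
Op 2 (delete idx 5 = 'c'): "chjdgcj" -> "chjdgj"
Op 3 (delete idx 4 = 'g'): "chjdgj" -> "chjdj"
Op 4 (delete idx 1 = 'h'): "chjdj" -> "cjdj"
Op 5 (delete idx 0 = 'c'): "cjdj" -> "jdj"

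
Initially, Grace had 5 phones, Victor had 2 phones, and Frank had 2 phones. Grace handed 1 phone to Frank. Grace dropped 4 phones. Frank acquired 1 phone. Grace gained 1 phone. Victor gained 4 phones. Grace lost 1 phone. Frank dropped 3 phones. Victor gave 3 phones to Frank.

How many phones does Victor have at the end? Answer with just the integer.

Tracking counts step by step:
Start: Grace=5, Victor=2, Frank=2
Event 1 (Grace -> Frank, 1): Grace: 5 -> 4, Frank: 2 -> 3. State: Grace=4, Victor=2, Frank=3
Event 2 (Grace -4): Grace: 4 -> 0. State: Grace=0, Victor=2, Frank=3
Event 3 (Frank +1): Frank: 3 -> 4. State: Grace=0, Victor=2, Frank=4
Event 4 (Grace +1): Grace: 0 -> 1. State: Grace=1, Victor=2, Frank=4
Event 5 (Victor +4): Victor: 2 -> 6. State: Grace=1, Victor=6, Frank=4
Event 6 (Grace -1): Grace: 1 -> 0. State: Grace=0, Victor=6, Frank=4
Event 7 (Frank -3): Frank: 4 -> 1. State: Grace=0, Victor=6, Frank=1
Event 8 (Victor -> Frank, 3): Victor: 6 -> 3, Frank: 1 -> 4. State: Grace=0, Victor=3, Frank=4

Victor's final count: 3

Answer: 3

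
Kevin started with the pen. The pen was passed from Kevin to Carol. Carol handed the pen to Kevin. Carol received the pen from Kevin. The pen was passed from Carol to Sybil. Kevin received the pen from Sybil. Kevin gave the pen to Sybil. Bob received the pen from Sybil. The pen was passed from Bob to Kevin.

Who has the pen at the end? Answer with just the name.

Answer: Kevin

Derivation:
Tracking the pen through each event:
Start: Kevin has the pen.
After event 1: Carol has the pen.
After event 2: Kevin has the pen.
After event 3: Carol has the pen.
After event 4: Sybil has the pen.
After event 5: Kevin has the pen.
After event 6: Sybil has the pen.
After event 7: Bob has the pen.
After event 8: Kevin has the pen.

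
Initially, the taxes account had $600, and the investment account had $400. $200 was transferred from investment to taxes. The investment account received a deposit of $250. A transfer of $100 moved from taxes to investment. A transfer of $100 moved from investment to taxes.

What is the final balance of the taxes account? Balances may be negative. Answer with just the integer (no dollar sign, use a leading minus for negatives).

Answer: 800

Derivation:
Tracking account balances step by step:
Start: taxes=600, investment=400
Event 1 (transfer 200 investment -> taxes): investment: 400 - 200 = 200, taxes: 600 + 200 = 800. Balances: taxes=800, investment=200
Event 2 (deposit 250 to investment): investment: 200 + 250 = 450. Balances: taxes=800, investment=450
Event 3 (transfer 100 taxes -> investment): taxes: 800 - 100 = 700, investment: 450 + 100 = 550. Balances: taxes=700, investment=550
Event 4 (transfer 100 investment -> taxes): investment: 550 - 100 = 450, taxes: 700 + 100 = 800. Balances: taxes=800, investment=450

Final balance of taxes: 800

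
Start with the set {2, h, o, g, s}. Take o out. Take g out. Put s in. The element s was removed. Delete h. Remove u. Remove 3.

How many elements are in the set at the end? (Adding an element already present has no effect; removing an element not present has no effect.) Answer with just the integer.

Tracking the set through each operation:
Start: {2, g, h, o, s}
Event 1 (remove o): removed. Set: {2, g, h, s}
Event 2 (remove g): removed. Set: {2, h, s}
Event 3 (add s): already present, no change. Set: {2, h, s}
Event 4 (remove s): removed. Set: {2, h}
Event 5 (remove h): removed. Set: {2}
Event 6 (remove u): not present, no change. Set: {2}
Event 7 (remove 3): not present, no change. Set: {2}

Final set: {2} (size 1)

Answer: 1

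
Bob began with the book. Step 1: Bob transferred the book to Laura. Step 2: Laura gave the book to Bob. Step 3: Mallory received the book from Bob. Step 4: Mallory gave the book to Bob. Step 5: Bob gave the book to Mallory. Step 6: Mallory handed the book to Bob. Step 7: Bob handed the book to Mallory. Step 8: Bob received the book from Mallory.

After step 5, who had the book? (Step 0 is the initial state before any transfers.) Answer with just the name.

Tracking the book holder through step 5:
After step 0 (start): Bob
After step 1: Laura
After step 2: Bob
After step 3: Mallory
After step 4: Bob
After step 5: Mallory

At step 5, the holder is Mallory.

Answer: Mallory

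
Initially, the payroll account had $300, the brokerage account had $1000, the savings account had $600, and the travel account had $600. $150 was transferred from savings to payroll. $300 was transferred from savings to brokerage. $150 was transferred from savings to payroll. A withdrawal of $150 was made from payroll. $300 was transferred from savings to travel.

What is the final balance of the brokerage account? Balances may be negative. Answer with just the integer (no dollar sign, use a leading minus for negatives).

Tracking account balances step by step:
Start: payroll=300, brokerage=1000, savings=600, travel=600
Event 1 (transfer 150 savings -> payroll): savings: 600 - 150 = 450, payroll: 300 + 150 = 450. Balances: payroll=450, brokerage=1000, savings=450, travel=600
Event 2 (transfer 300 savings -> brokerage): savings: 450 - 300 = 150, brokerage: 1000 + 300 = 1300. Balances: payroll=450, brokerage=1300, savings=150, travel=600
Event 3 (transfer 150 savings -> payroll): savings: 150 - 150 = 0, payroll: 450 + 150 = 600. Balances: payroll=600, brokerage=1300, savings=0, travel=600
Event 4 (withdraw 150 from payroll): payroll: 600 - 150 = 450. Balances: payroll=450, brokerage=1300, savings=0, travel=600
Event 5 (transfer 300 savings -> travel): savings: 0 - 300 = -300, travel: 600 + 300 = 900. Balances: payroll=450, brokerage=1300, savings=-300, travel=900

Final balance of brokerage: 1300

Answer: 1300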